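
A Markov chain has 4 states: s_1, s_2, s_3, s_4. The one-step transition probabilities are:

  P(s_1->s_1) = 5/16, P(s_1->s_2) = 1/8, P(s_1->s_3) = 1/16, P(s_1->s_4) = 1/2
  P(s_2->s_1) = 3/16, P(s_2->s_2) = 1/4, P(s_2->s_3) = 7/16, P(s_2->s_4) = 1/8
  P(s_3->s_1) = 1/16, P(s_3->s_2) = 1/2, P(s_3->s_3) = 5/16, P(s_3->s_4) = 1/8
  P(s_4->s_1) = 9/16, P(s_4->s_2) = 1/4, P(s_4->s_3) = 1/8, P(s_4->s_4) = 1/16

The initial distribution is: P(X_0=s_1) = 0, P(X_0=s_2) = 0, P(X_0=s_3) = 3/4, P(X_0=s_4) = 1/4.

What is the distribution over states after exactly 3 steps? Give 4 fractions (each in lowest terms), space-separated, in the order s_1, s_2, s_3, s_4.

Answer: 127/512 1219/4096 4245/16384 3199/16384

Derivation:
Propagating the distribution step by step (d_{t+1} = d_t * P):
d_0 = (s_1=0, s_2=0, s_3=3/4, s_4=1/4)
  d_1[s_1] = 0*5/16 + 0*3/16 + 3/4*1/16 + 1/4*9/16 = 3/16
  d_1[s_2] = 0*1/8 + 0*1/4 + 3/4*1/2 + 1/4*1/4 = 7/16
  d_1[s_3] = 0*1/16 + 0*7/16 + 3/4*5/16 + 1/4*1/8 = 17/64
  d_1[s_4] = 0*1/2 + 0*1/8 + 3/4*1/8 + 1/4*1/16 = 7/64
d_1 = (s_1=3/16, s_2=7/16, s_3=17/64, s_4=7/64)
  d_2[s_1] = 3/16*5/16 + 7/16*3/16 + 17/64*1/16 + 7/64*9/16 = 7/32
  d_2[s_2] = 3/16*1/8 + 7/16*1/4 + 17/64*1/2 + 7/64*1/4 = 75/256
  d_2[s_3] = 3/16*1/16 + 7/16*7/16 + 17/64*5/16 + 7/64*1/8 = 307/1024
  d_2[s_4] = 3/16*1/2 + 7/16*1/8 + 17/64*1/8 + 7/64*1/16 = 193/1024
d_2 = (s_1=7/32, s_2=75/256, s_3=307/1024, s_4=193/1024)
  d_3[s_1] = 7/32*5/16 + 75/256*3/16 + 307/1024*1/16 + 193/1024*9/16 = 127/512
  d_3[s_2] = 7/32*1/8 + 75/256*1/4 + 307/1024*1/2 + 193/1024*1/4 = 1219/4096
  d_3[s_3] = 7/32*1/16 + 75/256*7/16 + 307/1024*5/16 + 193/1024*1/8 = 4245/16384
  d_3[s_4] = 7/32*1/2 + 75/256*1/8 + 307/1024*1/8 + 193/1024*1/16 = 3199/16384
d_3 = (s_1=127/512, s_2=1219/4096, s_3=4245/16384, s_4=3199/16384)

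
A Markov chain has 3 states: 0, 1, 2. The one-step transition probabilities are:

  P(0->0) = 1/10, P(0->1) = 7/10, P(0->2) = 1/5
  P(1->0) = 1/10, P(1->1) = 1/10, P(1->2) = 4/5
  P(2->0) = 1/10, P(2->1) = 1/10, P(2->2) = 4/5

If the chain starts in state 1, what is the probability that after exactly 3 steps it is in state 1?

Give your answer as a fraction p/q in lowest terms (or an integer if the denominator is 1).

Computing P^3 by repeated multiplication:
P^1 =
  0: [1/10, 7/10, 1/5]
  1: [1/10, 1/10, 4/5]
  2: [1/10, 1/10, 4/5]
P^2 =
  0: [1/10, 4/25, 37/50]
  1: [1/10, 4/25, 37/50]
  2: [1/10, 4/25, 37/50]
P^3 =
  0: [1/10, 4/25, 37/50]
  1: [1/10, 4/25, 37/50]
  2: [1/10, 4/25, 37/50]

(P^3)[1 -> 1] = 4/25

Answer: 4/25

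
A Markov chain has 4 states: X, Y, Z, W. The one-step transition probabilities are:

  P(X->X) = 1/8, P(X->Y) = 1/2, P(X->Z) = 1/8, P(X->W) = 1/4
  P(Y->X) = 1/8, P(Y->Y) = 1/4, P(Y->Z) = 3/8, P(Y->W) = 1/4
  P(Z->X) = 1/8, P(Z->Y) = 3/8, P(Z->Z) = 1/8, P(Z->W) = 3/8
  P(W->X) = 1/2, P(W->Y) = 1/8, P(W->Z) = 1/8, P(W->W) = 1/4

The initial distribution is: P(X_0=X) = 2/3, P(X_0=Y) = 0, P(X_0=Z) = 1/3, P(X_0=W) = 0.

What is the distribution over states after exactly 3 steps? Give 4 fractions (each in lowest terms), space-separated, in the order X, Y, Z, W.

Answer: 115/512 469/1536 73/384 215/768

Derivation:
Propagating the distribution step by step (d_{t+1} = d_t * P):
d_0 = (X=2/3, Y=0, Z=1/3, W=0)
  d_1[X] = 2/3*1/8 + 0*1/8 + 1/3*1/8 + 0*1/2 = 1/8
  d_1[Y] = 2/3*1/2 + 0*1/4 + 1/3*3/8 + 0*1/8 = 11/24
  d_1[Z] = 2/3*1/8 + 0*3/8 + 1/3*1/8 + 0*1/8 = 1/8
  d_1[W] = 2/3*1/4 + 0*1/4 + 1/3*3/8 + 0*1/4 = 7/24
d_1 = (X=1/8, Y=11/24, Z=1/8, W=7/24)
  d_2[X] = 1/8*1/8 + 11/24*1/8 + 1/8*1/8 + 7/24*1/2 = 15/64
  d_2[Y] = 1/8*1/2 + 11/24*1/4 + 1/8*3/8 + 7/24*1/8 = 25/96
  d_2[Z] = 1/8*1/8 + 11/24*3/8 + 1/8*1/8 + 7/24*1/8 = 23/96
  d_2[W] = 1/8*1/4 + 11/24*1/4 + 1/8*3/8 + 7/24*1/4 = 17/64
d_2 = (X=15/64, Y=25/96, Z=23/96, W=17/64)
  d_3[X] = 15/64*1/8 + 25/96*1/8 + 23/96*1/8 + 17/64*1/2 = 115/512
  d_3[Y] = 15/64*1/2 + 25/96*1/4 + 23/96*3/8 + 17/64*1/8 = 469/1536
  d_3[Z] = 15/64*1/8 + 25/96*3/8 + 23/96*1/8 + 17/64*1/8 = 73/384
  d_3[W] = 15/64*1/4 + 25/96*1/4 + 23/96*3/8 + 17/64*1/4 = 215/768
d_3 = (X=115/512, Y=469/1536, Z=73/384, W=215/768)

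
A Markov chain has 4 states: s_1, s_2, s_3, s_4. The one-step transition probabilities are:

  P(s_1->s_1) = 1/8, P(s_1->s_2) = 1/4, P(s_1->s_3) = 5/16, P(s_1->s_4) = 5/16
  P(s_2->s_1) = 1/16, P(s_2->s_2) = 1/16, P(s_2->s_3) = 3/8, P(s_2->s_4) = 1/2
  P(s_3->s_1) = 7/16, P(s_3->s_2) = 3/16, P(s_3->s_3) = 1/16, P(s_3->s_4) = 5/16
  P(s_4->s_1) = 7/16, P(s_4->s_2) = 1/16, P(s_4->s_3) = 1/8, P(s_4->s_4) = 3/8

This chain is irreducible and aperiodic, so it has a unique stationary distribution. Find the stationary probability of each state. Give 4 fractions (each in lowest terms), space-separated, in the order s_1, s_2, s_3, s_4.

The stationary distribution satisfies pi = pi * P, i.e.:
  pi_s_1 = 1/8*pi_s_1 + 1/16*pi_s_2 + 7/16*pi_s_3 + 7/16*pi_s_4
  pi_s_2 = 1/4*pi_s_1 + 1/16*pi_s_2 + 3/16*pi_s_3 + 1/16*pi_s_4
  pi_s_3 = 5/16*pi_s_1 + 3/8*pi_s_2 + 1/16*pi_s_3 + 1/8*pi_s_4
  pi_s_4 = 5/16*pi_s_1 + 1/2*pi_s_2 + 5/16*pi_s_3 + 3/8*pi_s_4
with normalization: pi_s_1 + pi_s_2 + pi_s_3 + pi_s_4 = 1.

Using the first 3 balance equations plus normalization, the linear system A*pi = b is:
  [-7/8, 1/16, 7/16, 7/16] . pi = 0
  [1/4, -15/16, 3/16, 1/16] . pi = 0
  [5/16, 3/8, -15/16, 1/8] . pi = 0
  [1, 1, 1, 1] . pi = 1

Solving yields:
  pi_s_1 = 287/981
  pi_s_2 = 140/981
  pi_s_3 = 199/981
  pi_s_4 = 355/981

Verification (pi * P):
  287/981*1/8 + 140/981*1/16 + 199/981*7/16 + 355/981*7/16 = 287/981 = pi_s_1  (ok)
  287/981*1/4 + 140/981*1/16 + 199/981*3/16 + 355/981*1/16 = 140/981 = pi_s_2  (ok)
  287/981*5/16 + 140/981*3/8 + 199/981*1/16 + 355/981*1/8 = 199/981 = pi_s_3  (ok)
  287/981*5/16 + 140/981*1/2 + 199/981*5/16 + 355/981*3/8 = 355/981 = pi_s_4  (ok)

Answer: 287/981 140/981 199/981 355/981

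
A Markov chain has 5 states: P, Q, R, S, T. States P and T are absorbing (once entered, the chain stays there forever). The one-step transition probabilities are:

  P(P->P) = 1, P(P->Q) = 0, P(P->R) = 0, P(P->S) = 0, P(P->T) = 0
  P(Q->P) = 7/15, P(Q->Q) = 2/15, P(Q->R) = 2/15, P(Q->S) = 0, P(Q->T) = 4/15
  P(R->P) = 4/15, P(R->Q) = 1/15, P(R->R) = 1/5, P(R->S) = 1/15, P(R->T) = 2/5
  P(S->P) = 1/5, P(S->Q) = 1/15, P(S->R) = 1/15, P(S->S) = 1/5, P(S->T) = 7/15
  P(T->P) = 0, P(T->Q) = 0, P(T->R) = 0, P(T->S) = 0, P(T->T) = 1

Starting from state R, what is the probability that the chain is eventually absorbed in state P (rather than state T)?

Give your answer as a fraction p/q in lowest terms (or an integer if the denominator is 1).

Answer: 58/141

Derivation:
Let a_i = P(absorbed in P | start in state i).
Boundary conditions: a_P = 1, a_T = 0.
For each transient state i, a_i = sum_j P(i->j) * a_j:
  a_Q = 7/15*a_P + 2/15*a_Q + 2/15*a_R + 0*a_S + 4/15*a_T
  a_R = 4/15*a_P + 1/15*a_Q + 1/5*a_R + 1/15*a_S + 2/5*a_T
  a_S = 1/5*a_P + 1/15*a_Q + 1/15*a_R + 1/5*a_S + 7/15*a_T

Substituting a_P = 1 and a_T = 0, rearrange to (I - Q) a = r where r[i] = P(i -> P):
  [13/15, -2/15, 0] . (a_Q, a_R, a_S) = 7/15
  [-1/15, 4/5, -1/15] . (a_Q, a_R, a_S) = 4/15
  [-1/15, -1/15, 4/5] . (a_Q, a_R, a_S) = 1/5

Solving yields:
  a_Q = 1103/1833
  a_R = 58/141
  a_S = 613/1833

Starting state is R, so the absorption probability is a_R = 58/141.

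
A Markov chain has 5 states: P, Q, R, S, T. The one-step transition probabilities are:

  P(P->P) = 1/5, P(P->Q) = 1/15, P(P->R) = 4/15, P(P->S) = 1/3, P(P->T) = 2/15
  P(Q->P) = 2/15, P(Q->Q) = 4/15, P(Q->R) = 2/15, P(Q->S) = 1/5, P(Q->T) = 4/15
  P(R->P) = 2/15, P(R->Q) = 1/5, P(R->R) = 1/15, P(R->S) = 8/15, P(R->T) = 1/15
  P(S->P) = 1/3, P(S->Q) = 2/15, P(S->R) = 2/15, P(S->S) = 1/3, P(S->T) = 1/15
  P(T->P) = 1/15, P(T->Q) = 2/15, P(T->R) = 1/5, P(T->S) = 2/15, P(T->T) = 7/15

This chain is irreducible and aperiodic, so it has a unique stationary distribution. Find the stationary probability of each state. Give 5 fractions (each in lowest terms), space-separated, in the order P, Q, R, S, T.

The stationary distribution satisfies pi = pi * P, i.e.:
  pi_P = 1/5*pi_P + 2/15*pi_Q + 2/15*pi_R + 1/3*pi_S + 1/15*pi_T
  pi_Q = 1/15*pi_P + 4/15*pi_Q + 1/5*pi_R + 2/15*pi_S + 2/15*pi_T
  pi_R = 4/15*pi_P + 2/15*pi_Q + 1/15*pi_R + 2/15*pi_S + 1/5*pi_T
  pi_S = 1/3*pi_P + 1/5*pi_Q + 8/15*pi_R + 1/3*pi_S + 2/15*pi_T
  pi_T = 2/15*pi_P + 4/15*pi_Q + 1/15*pi_R + 1/15*pi_S + 7/15*pi_T
with normalization: pi_P + pi_Q + pi_R + pi_S + pi_T = 1.

Using the first 4 balance equations plus normalization, the linear system A*pi = b is:
  [-4/5, 2/15, 2/15, 1/3, 1/15] . pi = 0
  [1/15, -11/15, 1/5, 2/15, 2/15] . pi = 0
  [4/15, 2/15, -14/15, 2/15, 1/5] . pi = 0
  [1/3, 1/5, 8/15, -2/3, 2/15] . pi = 0
  [1, 1, 1, 1, 1] . pi = 1

Solving yields:
  pi_P = 6425/32794
  pi_Q = 4957/32794
  pi_R = 2639/16397
  pi_S = 5062/16397
  pi_T = 3005/16397

Verification (pi * P):
  6425/32794*1/5 + 4957/32794*2/15 + 2639/16397*2/15 + 5062/16397*1/3 + 3005/16397*1/15 = 6425/32794 = pi_P  (ok)
  6425/32794*1/15 + 4957/32794*4/15 + 2639/16397*1/5 + 5062/16397*2/15 + 3005/16397*2/15 = 4957/32794 = pi_Q  (ok)
  6425/32794*4/15 + 4957/32794*2/15 + 2639/16397*1/15 + 5062/16397*2/15 + 3005/16397*1/5 = 2639/16397 = pi_R  (ok)
  6425/32794*1/3 + 4957/32794*1/5 + 2639/16397*8/15 + 5062/16397*1/3 + 3005/16397*2/15 = 5062/16397 = pi_S  (ok)
  6425/32794*2/15 + 4957/32794*4/15 + 2639/16397*1/15 + 5062/16397*1/15 + 3005/16397*7/15 = 3005/16397 = pi_T  (ok)

Answer: 6425/32794 4957/32794 2639/16397 5062/16397 3005/16397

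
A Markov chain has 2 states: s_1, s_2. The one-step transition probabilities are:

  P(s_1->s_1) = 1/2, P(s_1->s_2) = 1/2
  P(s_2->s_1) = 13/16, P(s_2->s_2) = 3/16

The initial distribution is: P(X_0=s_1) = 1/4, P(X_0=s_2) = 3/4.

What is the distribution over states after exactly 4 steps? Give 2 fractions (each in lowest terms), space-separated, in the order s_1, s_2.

Answer: 161357/262144 100787/262144

Derivation:
Propagating the distribution step by step (d_{t+1} = d_t * P):
d_0 = (s_1=1/4, s_2=3/4)
  d_1[s_1] = 1/4*1/2 + 3/4*13/16 = 47/64
  d_1[s_2] = 1/4*1/2 + 3/4*3/16 = 17/64
d_1 = (s_1=47/64, s_2=17/64)
  d_2[s_1] = 47/64*1/2 + 17/64*13/16 = 597/1024
  d_2[s_2] = 47/64*1/2 + 17/64*3/16 = 427/1024
d_2 = (s_1=597/1024, s_2=427/1024)
  d_3[s_1] = 597/1024*1/2 + 427/1024*13/16 = 10327/16384
  d_3[s_2] = 597/1024*1/2 + 427/1024*3/16 = 6057/16384
d_3 = (s_1=10327/16384, s_2=6057/16384)
  d_4[s_1] = 10327/16384*1/2 + 6057/16384*13/16 = 161357/262144
  d_4[s_2] = 10327/16384*1/2 + 6057/16384*3/16 = 100787/262144
d_4 = (s_1=161357/262144, s_2=100787/262144)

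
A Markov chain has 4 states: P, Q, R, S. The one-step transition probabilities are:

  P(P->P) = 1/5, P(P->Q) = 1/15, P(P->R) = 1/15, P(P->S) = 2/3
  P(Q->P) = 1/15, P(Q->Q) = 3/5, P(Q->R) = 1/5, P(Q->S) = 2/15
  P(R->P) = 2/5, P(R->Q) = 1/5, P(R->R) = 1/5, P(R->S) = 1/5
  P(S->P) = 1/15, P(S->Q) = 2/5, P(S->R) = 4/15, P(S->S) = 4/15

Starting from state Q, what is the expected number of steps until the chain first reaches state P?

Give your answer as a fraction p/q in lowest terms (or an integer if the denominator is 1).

Answer: 970/133

Derivation:
Let h_i = expected steps to first reach P from state i.
Boundary: h_P = 0.
First-step equations for the other states:
  h_Q = 1 + 1/15*h_P + 3/5*h_Q + 1/5*h_R + 2/15*h_S
  h_R = 1 + 2/5*h_P + 1/5*h_Q + 1/5*h_R + 1/5*h_S
  h_S = 1 + 1/15*h_P + 2/5*h_Q + 4/15*h_R + 4/15*h_S

Substituting h_P = 0 and rearranging gives the linear system (I - Q) h = 1:
  [2/5, -1/5, -2/15] . (h_Q, h_R, h_S) = 1
  [-1/5, 4/5, -1/5] . (h_Q, h_R, h_S) = 1
  [-2/5, -4/15, 11/15] . (h_Q, h_R, h_S) = 1

Solving yields:
  h_Q = 970/133
  h_R = 645/133
  h_S = 135/19

Starting state is Q, so the expected hitting time is h_Q = 970/133.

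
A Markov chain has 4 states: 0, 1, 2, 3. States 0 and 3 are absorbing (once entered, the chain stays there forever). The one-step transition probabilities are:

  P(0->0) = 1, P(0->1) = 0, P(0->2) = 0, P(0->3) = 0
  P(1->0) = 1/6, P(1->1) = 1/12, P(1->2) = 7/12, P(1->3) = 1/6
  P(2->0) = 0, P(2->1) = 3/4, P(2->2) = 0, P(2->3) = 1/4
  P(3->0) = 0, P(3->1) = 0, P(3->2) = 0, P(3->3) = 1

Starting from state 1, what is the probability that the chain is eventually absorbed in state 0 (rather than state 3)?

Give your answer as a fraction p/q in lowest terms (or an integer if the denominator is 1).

Answer: 8/23

Derivation:
Let a_i = P(absorbed in 0 | start in state i).
Boundary conditions: a_0 = 1, a_3 = 0.
For each transient state i, a_i = sum_j P(i->j) * a_j:
  a_1 = 1/6*a_0 + 1/12*a_1 + 7/12*a_2 + 1/6*a_3
  a_2 = 0*a_0 + 3/4*a_1 + 0*a_2 + 1/4*a_3

Substituting a_0 = 1 and a_3 = 0, rearrange to (I - Q) a = r where r[i] = P(i -> 0):
  [11/12, -7/12] . (a_1, a_2) = 1/6
  [-3/4, 1] . (a_1, a_2) = 0

Solving yields:
  a_1 = 8/23
  a_2 = 6/23

Starting state is 1, so the absorption probability is a_1 = 8/23.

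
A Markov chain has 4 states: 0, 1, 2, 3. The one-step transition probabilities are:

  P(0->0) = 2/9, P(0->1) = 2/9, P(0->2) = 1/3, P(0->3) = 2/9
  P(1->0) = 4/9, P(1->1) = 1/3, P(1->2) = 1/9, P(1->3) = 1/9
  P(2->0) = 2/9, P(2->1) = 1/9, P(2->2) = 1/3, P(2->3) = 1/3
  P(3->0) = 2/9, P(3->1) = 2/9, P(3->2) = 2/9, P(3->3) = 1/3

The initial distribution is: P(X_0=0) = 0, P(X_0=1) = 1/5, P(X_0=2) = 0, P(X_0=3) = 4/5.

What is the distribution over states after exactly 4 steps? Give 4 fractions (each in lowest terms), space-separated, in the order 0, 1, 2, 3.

Propagating the distribution step by step (d_{t+1} = d_t * P):
d_0 = (0=0, 1=1/5, 2=0, 3=4/5)
  d_1[0] = 0*2/9 + 1/5*4/9 + 0*2/9 + 4/5*2/9 = 4/15
  d_1[1] = 0*2/9 + 1/5*1/3 + 0*1/9 + 4/5*2/9 = 11/45
  d_1[2] = 0*1/3 + 1/5*1/9 + 0*1/3 + 4/5*2/9 = 1/5
  d_1[3] = 0*2/9 + 1/5*1/9 + 0*1/3 + 4/5*1/3 = 13/45
d_1 = (0=4/15, 1=11/45, 2=1/5, 3=13/45)
  d_2[0] = 4/15*2/9 + 11/45*4/9 + 1/5*2/9 + 13/45*2/9 = 112/405
  d_2[1] = 4/15*2/9 + 11/45*1/3 + 1/5*1/9 + 13/45*2/9 = 92/405
  d_2[2] = 4/15*1/3 + 11/45*1/9 + 1/5*1/3 + 13/45*2/9 = 20/81
  d_2[3] = 4/15*2/9 + 11/45*1/9 + 1/5*1/3 + 13/45*1/3 = 101/405
d_2 = (0=112/405, 1=92/405, 2=20/81, 3=101/405)
  d_3[0] = 112/405*2/9 + 92/405*4/9 + 20/81*2/9 + 101/405*2/9 = 994/3645
  d_3[1] = 112/405*2/9 + 92/405*1/3 + 20/81*1/9 + 101/405*2/9 = 802/3645
  d_3[2] = 112/405*1/3 + 92/405*1/9 + 20/81*1/3 + 101/405*2/9 = 62/243
  d_3[3] = 112/405*2/9 + 92/405*1/9 + 20/81*1/3 + 101/405*1/3 = 919/3645
d_3 = (0=994/3645, 1=802/3645, 2=62/243, 3=919/3645)
  d_4[0] = 994/3645*2/9 + 802/3645*4/9 + 62/243*2/9 + 919/3645*2/9 = 8894/32805
  d_4[1] = 994/3645*2/9 + 802/3645*1/3 + 62/243*1/9 + 919/3645*2/9 = 7162/32805
  d_4[2] = 994/3645*1/3 + 802/3645*1/9 + 62/243*1/3 + 919/3645*2/9 = 2804/10935
  d_4[3] = 994/3645*2/9 + 802/3645*1/9 + 62/243*1/3 + 919/3645*1/3 = 2779/10935
d_4 = (0=8894/32805, 1=7162/32805, 2=2804/10935, 3=2779/10935)

Answer: 8894/32805 7162/32805 2804/10935 2779/10935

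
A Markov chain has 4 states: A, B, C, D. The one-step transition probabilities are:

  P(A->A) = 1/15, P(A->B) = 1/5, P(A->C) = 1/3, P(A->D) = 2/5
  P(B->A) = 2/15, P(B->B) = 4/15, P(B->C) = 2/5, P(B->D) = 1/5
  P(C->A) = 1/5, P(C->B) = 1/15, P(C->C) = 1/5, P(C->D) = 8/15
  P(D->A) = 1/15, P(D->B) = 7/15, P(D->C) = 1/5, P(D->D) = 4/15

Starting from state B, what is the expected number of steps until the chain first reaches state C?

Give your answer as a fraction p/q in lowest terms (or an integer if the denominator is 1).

Answer: 681/235

Derivation:
Let h_i = expected steps to first reach C from state i.
Boundary: h_C = 0.
First-step equations for the other states:
  h_A = 1 + 1/15*h_A + 1/5*h_B + 1/3*h_C + 2/5*h_D
  h_B = 1 + 2/15*h_A + 4/15*h_B + 2/5*h_C + 1/5*h_D
  h_D = 1 + 1/15*h_A + 7/15*h_B + 1/5*h_C + 4/15*h_D

Substituting h_C = 0 and rearranging gives the linear system (I - Q) h = 1:
  [14/15, -1/5, -2/5] . (h_A, h_B, h_D) = 1
  [-2/15, 11/15, -1/5] . (h_A, h_B, h_D) = 1
  [-1/15, -7/15, 11/15] . (h_A, h_B, h_D) = 1

Solving yields:
  h_A = 150/47
  h_B = 681/235
  h_D = 822/235

Starting state is B, so the expected hitting time is h_B = 681/235.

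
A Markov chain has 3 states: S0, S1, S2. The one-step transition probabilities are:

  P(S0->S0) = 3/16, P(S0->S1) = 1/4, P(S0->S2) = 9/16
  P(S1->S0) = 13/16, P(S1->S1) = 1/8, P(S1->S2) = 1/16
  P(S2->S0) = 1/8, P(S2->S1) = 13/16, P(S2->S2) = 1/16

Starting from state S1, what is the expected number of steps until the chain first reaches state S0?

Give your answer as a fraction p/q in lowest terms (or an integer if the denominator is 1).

Let h_i = expected steps to first reach S0 from state i.
Boundary: h_S0 = 0.
First-step equations for the other states:
  h_S1 = 1 + 13/16*h_S0 + 1/8*h_S1 + 1/16*h_S2
  h_S2 = 1 + 1/8*h_S0 + 13/16*h_S1 + 1/16*h_S2

Substituting h_S0 = 0 and rearranging gives the linear system (I - Q) h = 1:
  [7/8, -1/16] . (h_S1, h_S2) = 1
  [-13/16, 15/16] . (h_S1, h_S2) = 1

Solving yields:
  h_S1 = 256/197
  h_S2 = 432/197

Starting state is S1, so the expected hitting time is h_S1 = 256/197.

Answer: 256/197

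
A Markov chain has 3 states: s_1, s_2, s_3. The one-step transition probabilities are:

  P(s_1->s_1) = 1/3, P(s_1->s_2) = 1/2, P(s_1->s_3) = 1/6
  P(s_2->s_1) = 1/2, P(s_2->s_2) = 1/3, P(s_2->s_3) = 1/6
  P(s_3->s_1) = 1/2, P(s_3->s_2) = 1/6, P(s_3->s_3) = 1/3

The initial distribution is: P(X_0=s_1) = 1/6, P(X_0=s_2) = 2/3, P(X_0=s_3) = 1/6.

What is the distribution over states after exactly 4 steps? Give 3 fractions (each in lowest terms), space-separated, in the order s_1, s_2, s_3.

Answer: 3331/7776 1445/3888 1555/7776

Derivation:
Propagating the distribution step by step (d_{t+1} = d_t * P):
d_0 = (s_1=1/6, s_2=2/3, s_3=1/6)
  d_1[s_1] = 1/6*1/3 + 2/3*1/2 + 1/6*1/2 = 17/36
  d_1[s_2] = 1/6*1/2 + 2/3*1/3 + 1/6*1/6 = 1/3
  d_1[s_3] = 1/6*1/6 + 2/3*1/6 + 1/6*1/3 = 7/36
d_1 = (s_1=17/36, s_2=1/3, s_3=7/36)
  d_2[s_1] = 17/36*1/3 + 1/3*1/2 + 7/36*1/2 = 91/216
  d_2[s_2] = 17/36*1/2 + 1/3*1/3 + 7/36*1/6 = 41/108
  d_2[s_3] = 17/36*1/6 + 1/3*1/6 + 7/36*1/3 = 43/216
d_2 = (s_1=91/216, s_2=41/108, s_3=43/216)
  d_3[s_1] = 91/216*1/3 + 41/108*1/2 + 43/216*1/2 = 557/1296
  d_3[s_2] = 91/216*1/2 + 41/108*1/3 + 43/216*1/6 = 10/27
  d_3[s_3] = 91/216*1/6 + 41/108*1/6 + 43/216*1/3 = 259/1296
d_3 = (s_1=557/1296, s_2=10/27, s_3=259/1296)
  d_4[s_1] = 557/1296*1/3 + 10/27*1/2 + 259/1296*1/2 = 3331/7776
  d_4[s_2] = 557/1296*1/2 + 10/27*1/3 + 259/1296*1/6 = 1445/3888
  d_4[s_3] = 557/1296*1/6 + 10/27*1/6 + 259/1296*1/3 = 1555/7776
d_4 = (s_1=3331/7776, s_2=1445/3888, s_3=1555/7776)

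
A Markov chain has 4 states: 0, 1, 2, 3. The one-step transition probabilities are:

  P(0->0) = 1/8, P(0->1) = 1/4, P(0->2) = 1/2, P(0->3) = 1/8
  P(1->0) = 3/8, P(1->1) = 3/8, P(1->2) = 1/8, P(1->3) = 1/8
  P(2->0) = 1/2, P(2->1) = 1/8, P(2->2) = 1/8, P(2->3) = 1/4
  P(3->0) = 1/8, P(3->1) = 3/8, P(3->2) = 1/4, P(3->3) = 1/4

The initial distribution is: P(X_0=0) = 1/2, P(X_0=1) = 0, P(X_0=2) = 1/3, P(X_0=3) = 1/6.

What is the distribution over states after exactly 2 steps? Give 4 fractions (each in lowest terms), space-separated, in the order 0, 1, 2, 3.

Propagating the distribution step by step (d_{t+1} = d_t * P):
d_0 = (0=1/2, 1=0, 2=1/3, 3=1/6)
  d_1[0] = 1/2*1/8 + 0*3/8 + 1/3*1/2 + 1/6*1/8 = 1/4
  d_1[1] = 1/2*1/4 + 0*3/8 + 1/3*1/8 + 1/6*3/8 = 11/48
  d_1[2] = 1/2*1/2 + 0*1/8 + 1/3*1/8 + 1/6*1/4 = 1/3
  d_1[3] = 1/2*1/8 + 0*1/8 + 1/3*1/4 + 1/6*1/4 = 3/16
d_1 = (0=1/4, 1=11/48, 2=1/3, 3=3/16)
  d_2[0] = 1/4*1/8 + 11/48*3/8 + 1/3*1/2 + 3/16*1/8 = 59/192
  d_2[1] = 1/4*1/4 + 11/48*3/8 + 1/3*1/8 + 3/16*3/8 = 25/96
  d_2[2] = 1/4*1/2 + 11/48*1/8 + 1/3*1/8 + 3/16*1/4 = 31/128
  d_2[3] = 1/4*1/8 + 11/48*1/8 + 1/3*1/4 + 3/16*1/4 = 73/384
d_2 = (0=59/192, 1=25/96, 2=31/128, 3=73/384)

Answer: 59/192 25/96 31/128 73/384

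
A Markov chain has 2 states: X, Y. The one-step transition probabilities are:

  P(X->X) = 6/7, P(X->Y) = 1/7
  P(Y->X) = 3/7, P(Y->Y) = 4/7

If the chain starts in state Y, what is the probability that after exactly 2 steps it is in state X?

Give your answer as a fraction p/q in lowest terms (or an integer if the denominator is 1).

Answer: 30/49

Derivation:
Computing P^2 by repeated multiplication:
P^1 =
  X: [6/7, 1/7]
  Y: [3/7, 4/7]
P^2 =
  X: [39/49, 10/49]
  Y: [30/49, 19/49]

(P^2)[Y -> X] = 30/49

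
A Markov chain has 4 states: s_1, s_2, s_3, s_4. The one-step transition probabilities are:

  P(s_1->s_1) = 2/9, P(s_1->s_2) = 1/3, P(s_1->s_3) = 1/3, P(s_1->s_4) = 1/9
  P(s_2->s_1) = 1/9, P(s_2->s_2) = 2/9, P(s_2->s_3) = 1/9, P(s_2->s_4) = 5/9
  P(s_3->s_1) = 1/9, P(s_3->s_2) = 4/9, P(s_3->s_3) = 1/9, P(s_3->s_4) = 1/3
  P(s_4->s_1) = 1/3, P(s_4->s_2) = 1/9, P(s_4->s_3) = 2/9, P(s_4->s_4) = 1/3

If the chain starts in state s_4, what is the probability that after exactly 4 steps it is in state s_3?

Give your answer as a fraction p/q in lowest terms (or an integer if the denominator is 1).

Computing P^4 by repeated multiplication:
P^1 =
  s_1: [2/9, 1/3, 1/3, 1/9]
  s_2: [1/9, 2/9, 1/9, 5/9]
  s_3: [1/9, 4/9, 1/9, 1/3]
  s_4: [1/3, 1/9, 2/9, 1/3]
P^2 =
  s_1: [13/81, 25/81, 14/81, 29/81]
  s_2: [20/81, 16/81, 16/81, 29/81]
  s_3: [16/81, 2/9, 14/81, 11/27]
  s_4: [2/9, 22/81, 2/9, 23/81]
P^3 =
  s_1: [152/729, 58/243, 136/729, 89/243]
  s_2: [53/243, 185/729, 50/243, 235/729]
  s_3: [163/729, 173/729, 146/729, 247/729]
  s_4: [145/729, 193/729, 140/729, 251/729]
P^4 =
  s_1: [1415/6561, 1615/6561, 1300/6561, 2231/6561]
  s_2: [1358/6561, 1682/6561, 1282/6561, 2239/6561]
  s_3: [154/729, 1666/6561, 434/2187, 2207/6561]
  s_4: [1376/6561, 544/2187, 1270/6561, 761/2187]

(P^4)[s_4 -> s_3] = 1270/6561

Answer: 1270/6561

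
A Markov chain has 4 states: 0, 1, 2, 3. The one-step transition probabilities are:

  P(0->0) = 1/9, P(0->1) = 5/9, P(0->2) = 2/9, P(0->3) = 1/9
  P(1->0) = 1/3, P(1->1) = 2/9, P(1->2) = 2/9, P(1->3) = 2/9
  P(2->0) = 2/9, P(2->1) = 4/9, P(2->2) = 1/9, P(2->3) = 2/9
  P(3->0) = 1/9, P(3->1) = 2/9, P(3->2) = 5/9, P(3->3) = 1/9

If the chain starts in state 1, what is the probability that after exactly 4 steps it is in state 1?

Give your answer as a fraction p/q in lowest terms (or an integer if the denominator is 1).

Computing P^4 by repeated multiplication:
P^1 =
  0: [1/9, 5/9, 2/9, 1/9]
  1: [1/3, 2/9, 2/9, 2/9]
  2: [2/9, 4/9, 1/9, 2/9]
  3: [1/9, 2/9, 5/9, 1/9]
P^2 =
  0: [7/27, 25/81, 19/81, 16/81]
  1: [5/27, 31/81, 22/81, 13/81]
  2: [2/9, 26/81, 23/81, 14/81]
  3: [2/9, 31/81, 16/81, 16/81]
P^3 =
  0: [50/243, 263/729, 191/729, 125/729]
  1: [55/243, 251/729, 179/729, 134/729]
  2: [52/243, 262/729, 181/729, 130/729]
  3: [53/243, 248/729, 194/729, 128/729]
P^4 =
  0: [482/2187, 2290/6561, 1642/6561, 1183/6561]
  1: [470/2187, 2311/6561, 1681/6561, 1159/6561]
  2: [478/2187, 2288/6561, 1667/6561, 1172/6561]
  3: [473/2187, 2323/6561, 1648/6561, 1171/6561]

(P^4)[1 -> 1] = 2311/6561

Answer: 2311/6561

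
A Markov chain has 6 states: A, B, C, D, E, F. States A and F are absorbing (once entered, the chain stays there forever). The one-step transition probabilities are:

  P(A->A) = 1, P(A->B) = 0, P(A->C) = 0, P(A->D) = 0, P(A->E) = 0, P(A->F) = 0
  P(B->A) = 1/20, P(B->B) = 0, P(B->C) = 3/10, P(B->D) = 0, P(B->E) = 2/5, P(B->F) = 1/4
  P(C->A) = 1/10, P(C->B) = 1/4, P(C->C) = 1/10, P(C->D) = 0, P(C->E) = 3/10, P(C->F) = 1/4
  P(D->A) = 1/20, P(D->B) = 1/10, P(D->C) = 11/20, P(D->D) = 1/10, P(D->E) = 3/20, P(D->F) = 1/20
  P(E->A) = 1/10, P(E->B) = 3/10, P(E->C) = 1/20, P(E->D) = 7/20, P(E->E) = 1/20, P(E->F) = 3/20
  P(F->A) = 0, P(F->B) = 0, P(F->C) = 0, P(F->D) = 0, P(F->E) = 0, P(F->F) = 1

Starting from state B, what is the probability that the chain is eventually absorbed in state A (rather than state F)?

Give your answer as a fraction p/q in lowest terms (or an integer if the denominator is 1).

Let a_i = P(absorbed in A | start in state i).
Boundary conditions: a_A = 1, a_F = 0.
For each transient state i, a_i = sum_j P(i->j) * a_j:
  a_B = 1/20*a_A + 0*a_B + 3/10*a_C + 0*a_D + 2/5*a_E + 1/4*a_F
  a_C = 1/10*a_A + 1/4*a_B + 1/10*a_C + 0*a_D + 3/10*a_E + 1/4*a_F
  a_D = 1/20*a_A + 1/10*a_B + 11/20*a_C + 1/10*a_D + 3/20*a_E + 1/20*a_F
  a_E = 1/10*a_A + 3/10*a_B + 1/20*a_C + 7/20*a_D + 1/20*a_E + 3/20*a_F

Substituting a_A = 1 and a_F = 0, rearrange to (I - Q) a = r where r[i] = P(i -> A):
  [1, -3/10, 0, -2/5] . (a_B, a_C, a_D, a_E) = 1/20
  [-1/4, 9/10, 0, -3/10] . (a_B, a_C, a_D, a_E) = 1/10
  [-1/10, -11/20, 9/10, -3/20] . (a_B, a_C, a_D, a_E) = 1/20
  [-3/10, -1/20, -7/20, 19/20] . (a_B, a_C, a_D, a_E) = 1/10

Solving yields:
  a_B = 1832/6877
  a_C = 4021/13754
  a_D = 2183/6877
  a_E = 4425/13754

Starting state is B, so the absorption probability is a_B = 1832/6877.

Answer: 1832/6877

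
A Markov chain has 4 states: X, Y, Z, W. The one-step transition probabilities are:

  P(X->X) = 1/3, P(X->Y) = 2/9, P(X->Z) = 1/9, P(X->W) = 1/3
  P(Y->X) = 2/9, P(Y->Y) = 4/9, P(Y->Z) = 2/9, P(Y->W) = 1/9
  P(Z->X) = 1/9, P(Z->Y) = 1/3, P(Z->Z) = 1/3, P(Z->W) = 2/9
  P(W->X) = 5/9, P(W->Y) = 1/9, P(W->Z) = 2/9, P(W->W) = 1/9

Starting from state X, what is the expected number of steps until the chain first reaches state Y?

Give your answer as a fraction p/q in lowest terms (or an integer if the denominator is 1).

Let h_i = expected steps to first reach Y from state i.
Boundary: h_Y = 0.
First-step equations for the other states:
  h_X = 1 + 1/3*h_X + 2/9*h_Y + 1/9*h_Z + 1/3*h_W
  h_Z = 1 + 1/9*h_X + 1/3*h_Y + 1/3*h_Z + 2/9*h_W
  h_W = 1 + 5/9*h_X + 1/9*h_Y + 2/9*h_Z + 1/9*h_W

Substituting h_Y = 0 and rearranging gives the linear system (I - Q) h = 1:
  [2/3, -1/9, -1/3] . (h_X, h_Z, h_W) = 1
  [-1/9, 2/3, -2/9] . (h_X, h_Z, h_W) = 1
  [-5/9, -2/9, 8/9] . (h_X, h_Z, h_W) = 1

Solving yields:
  h_X = 117/25
  h_Z = 99/25
  h_W = 126/25

Starting state is X, so the expected hitting time is h_X = 117/25.

Answer: 117/25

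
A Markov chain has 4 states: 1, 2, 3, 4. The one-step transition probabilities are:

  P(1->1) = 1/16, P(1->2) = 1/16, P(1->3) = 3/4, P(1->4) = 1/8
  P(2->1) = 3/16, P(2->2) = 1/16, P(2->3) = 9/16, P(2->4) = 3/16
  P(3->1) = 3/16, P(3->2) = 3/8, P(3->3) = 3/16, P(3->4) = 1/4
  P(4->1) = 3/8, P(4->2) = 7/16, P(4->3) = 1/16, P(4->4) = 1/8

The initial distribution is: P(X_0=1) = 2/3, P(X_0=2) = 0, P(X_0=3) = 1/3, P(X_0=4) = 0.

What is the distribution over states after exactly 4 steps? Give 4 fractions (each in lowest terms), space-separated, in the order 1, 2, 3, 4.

Propagating the distribution step by step (d_{t+1} = d_t * P):
d_0 = (1=2/3, 2=0, 3=1/3, 4=0)
  d_1[1] = 2/3*1/16 + 0*3/16 + 1/3*3/16 + 0*3/8 = 5/48
  d_1[2] = 2/3*1/16 + 0*1/16 + 1/3*3/8 + 0*7/16 = 1/6
  d_1[3] = 2/3*3/4 + 0*9/16 + 1/3*3/16 + 0*1/16 = 9/16
  d_1[4] = 2/3*1/8 + 0*3/16 + 1/3*1/4 + 0*1/8 = 1/6
d_1 = (1=5/48, 2=1/6, 3=9/16, 4=1/6)
  d_2[1] = 5/48*1/16 + 1/6*3/16 + 9/16*3/16 + 1/6*3/8 = 79/384
  d_2[2] = 5/48*1/16 + 1/6*1/16 + 9/16*3/8 + 1/6*7/16 = 77/256
  d_2[3] = 5/48*3/4 + 1/6*9/16 + 9/16*3/16 + 1/6*1/16 = 221/768
  d_2[4] = 5/48*1/8 + 1/6*3/16 + 9/16*1/4 + 1/6*1/8 = 79/384
d_2 = (1=79/384, 2=77/256, 3=221/768, 4=79/384)
  d_3[1] = 79/384*1/16 + 77/256*3/16 + 221/768*3/16 + 79/384*3/8 = 1231/6144
  d_3[2] = 79/384*1/16 + 77/256*1/16 + 221/768*3/8 + 79/384*7/16 = 2821/12288
  d_3[3] = 79/384*3/4 + 77/256*9/16 + 221/768*3/16 + 79/384*1/16 = 1199/3072
  d_3[4] = 79/384*1/8 + 77/256*3/16 + 221/768*1/4 + 79/384*1/8 = 2209/12288
d_3 = (1=1231/6144, 2=2821/12288, 3=1199/3072, 4=2209/12288)
  d_4[1] = 1231/6144*1/16 + 2821/12288*3/16 + 1199/3072*3/16 + 2209/12288*3/8 = 38567/196608
  d_4[2] = 1231/6144*1/16 + 2821/12288*1/16 + 1199/3072*3/8 + 2209/12288*7/16 = 24761/98304
  d_4[3] = 1231/6144*3/4 + 2821/12288*9/16 + 1199/3072*3/16 + 2209/12288*1/16 = 35765/98304
  d_4[4] = 1231/6144*1/8 + 2821/12288*3/16 + 1199/3072*1/4 + 2209/12288*1/8 = 36989/196608
d_4 = (1=38567/196608, 2=24761/98304, 3=35765/98304, 4=36989/196608)

Answer: 38567/196608 24761/98304 35765/98304 36989/196608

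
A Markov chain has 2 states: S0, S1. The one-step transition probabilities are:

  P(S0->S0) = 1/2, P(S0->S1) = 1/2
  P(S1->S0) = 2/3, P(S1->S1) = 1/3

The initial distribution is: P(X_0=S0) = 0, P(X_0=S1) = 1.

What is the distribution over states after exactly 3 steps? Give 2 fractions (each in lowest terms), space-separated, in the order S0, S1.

Answer: 31/54 23/54

Derivation:
Propagating the distribution step by step (d_{t+1} = d_t * P):
d_0 = (S0=0, S1=1)
  d_1[S0] = 0*1/2 + 1*2/3 = 2/3
  d_1[S1] = 0*1/2 + 1*1/3 = 1/3
d_1 = (S0=2/3, S1=1/3)
  d_2[S0] = 2/3*1/2 + 1/3*2/3 = 5/9
  d_2[S1] = 2/3*1/2 + 1/3*1/3 = 4/9
d_2 = (S0=5/9, S1=4/9)
  d_3[S0] = 5/9*1/2 + 4/9*2/3 = 31/54
  d_3[S1] = 5/9*1/2 + 4/9*1/3 = 23/54
d_3 = (S0=31/54, S1=23/54)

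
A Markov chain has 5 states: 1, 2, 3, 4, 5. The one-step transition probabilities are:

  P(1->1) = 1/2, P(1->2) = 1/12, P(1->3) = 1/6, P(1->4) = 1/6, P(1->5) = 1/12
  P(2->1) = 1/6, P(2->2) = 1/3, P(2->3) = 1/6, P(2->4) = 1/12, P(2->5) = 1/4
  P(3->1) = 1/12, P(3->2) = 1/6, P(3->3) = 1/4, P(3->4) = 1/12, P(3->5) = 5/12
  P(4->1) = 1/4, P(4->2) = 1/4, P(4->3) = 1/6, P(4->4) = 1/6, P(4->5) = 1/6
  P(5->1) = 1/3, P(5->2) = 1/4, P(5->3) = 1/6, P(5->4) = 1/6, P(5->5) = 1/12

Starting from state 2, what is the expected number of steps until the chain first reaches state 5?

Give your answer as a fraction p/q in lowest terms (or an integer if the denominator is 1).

Answer: 3828/883

Derivation:
Let h_i = expected steps to first reach 5 from state i.
Boundary: h_5 = 0.
First-step equations for the other states:
  h_1 = 1 + 1/2*h_1 + 1/12*h_2 + 1/6*h_3 + 1/6*h_4 + 1/12*h_5
  h_2 = 1 + 1/6*h_1 + 1/3*h_2 + 1/6*h_3 + 1/12*h_4 + 1/4*h_5
  h_3 = 1 + 1/12*h_1 + 1/6*h_2 + 1/4*h_3 + 1/12*h_4 + 5/12*h_5
  h_4 = 1 + 1/4*h_1 + 1/4*h_2 + 1/6*h_3 + 1/6*h_4 + 1/6*h_5

Substituting h_5 = 0 and rearranging gives the linear system (I - Q) h = 1:
  [1/2, -1/12, -1/6, -1/6] . (h_1, h_2, h_3, h_4) = 1
  [-1/6, 2/3, -1/6, -1/12] . (h_1, h_2, h_3, h_4) = 1
  [-1/12, -1/6, 3/4, -1/12] . (h_1, h_2, h_3, h_4) = 1
  [-1/4, -1/4, -1/6, 5/6] . (h_1, h_2, h_3, h_4) = 1

Solving yields:
  h_1 = 4840/883
  h_2 = 3828/883
  h_3 = 3040/883
  h_4 = 4268/883

Starting state is 2, so the expected hitting time is h_2 = 3828/883.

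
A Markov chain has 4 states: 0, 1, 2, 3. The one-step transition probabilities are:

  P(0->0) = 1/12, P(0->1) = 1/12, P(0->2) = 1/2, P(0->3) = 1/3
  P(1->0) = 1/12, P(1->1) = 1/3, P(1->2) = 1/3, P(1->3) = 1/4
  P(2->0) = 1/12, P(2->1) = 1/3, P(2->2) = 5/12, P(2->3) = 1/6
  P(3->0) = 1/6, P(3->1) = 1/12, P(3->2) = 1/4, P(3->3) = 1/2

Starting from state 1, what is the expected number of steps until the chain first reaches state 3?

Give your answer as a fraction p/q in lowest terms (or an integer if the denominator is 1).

Answer: 528/119

Derivation:
Let h_i = expected steps to first reach 3 from state i.
Boundary: h_3 = 0.
First-step equations for the other states:
  h_0 = 1 + 1/12*h_0 + 1/12*h_1 + 1/2*h_2 + 1/3*h_3
  h_1 = 1 + 1/12*h_0 + 1/3*h_1 + 1/3*h_2 + 1/4*h_3
  h_2 = 1 + 1/12*h_0 + 1/3*h_1 + 5/12*h_2 + 1/6*h_3

Substituting h_3 = 0 and rearranging gives the linear system (I - Q) h = 1:
  [11/12, -1/12, -1/2] . (h_0, h_1, h_2) = 1
  [-1/12, 2/3, -1/3] . (h_0, h_1, h_2) = 1
  [-1/12, -1/3, 7/12] . (h_0, h_1, h_2) = 1

Solving yields:
  h_0 = 492/119
  h_1 = 528/119
  h_2 = 576/119

Starting state is 1, so the expected hitting time is h_1 = 528/119.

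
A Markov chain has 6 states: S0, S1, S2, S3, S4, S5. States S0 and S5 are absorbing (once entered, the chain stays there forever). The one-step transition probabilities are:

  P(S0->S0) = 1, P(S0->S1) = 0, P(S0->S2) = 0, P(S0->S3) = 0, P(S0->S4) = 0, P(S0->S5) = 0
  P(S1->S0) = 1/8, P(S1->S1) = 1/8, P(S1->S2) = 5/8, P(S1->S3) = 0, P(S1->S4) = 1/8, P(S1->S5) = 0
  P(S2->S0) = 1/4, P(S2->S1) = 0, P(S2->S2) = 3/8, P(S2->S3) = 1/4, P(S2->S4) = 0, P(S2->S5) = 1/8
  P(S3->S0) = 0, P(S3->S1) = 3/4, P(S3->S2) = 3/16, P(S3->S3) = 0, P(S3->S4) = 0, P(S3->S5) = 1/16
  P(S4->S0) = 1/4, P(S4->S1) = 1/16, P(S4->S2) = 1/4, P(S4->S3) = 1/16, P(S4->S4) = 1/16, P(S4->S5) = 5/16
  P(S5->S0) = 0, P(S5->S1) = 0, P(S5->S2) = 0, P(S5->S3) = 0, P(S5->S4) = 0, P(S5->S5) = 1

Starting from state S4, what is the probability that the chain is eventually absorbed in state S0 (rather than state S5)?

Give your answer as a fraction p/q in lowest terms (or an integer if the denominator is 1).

Answer: 152/287

Derivation:
Let a_i = P(absorbed in S0 | start in state i).
Boundary conditions: a_S0 = 1, a_S5 = 0.
For each transient state i, a_i = sum_j P(i->j) * a_j:
  a_S1 = 1/8*a_S0 + 1/8*a_S1 + 5/8*a_S2 + 0*a_S3 + 1/8*a_S4 + 0*a_S5
  a_S2 = 1/4*a_S0 + 0*a_S1 + 3/8*a_S2 + 1/4*a_S3 + 0*a_S4 + 1/8*a_S5
  a_S3 = 0*a_S0 + 3/4*a_S1 + 3/16*a_S2 + 0*a_S3 + 0*a_S4 + 1/16*a_S5
  a_S4 = 1/4*a_S0 + 1/16*a_S1 + 1/4*a_S2 + 1/16*a_S3 + 1/16*a_S4 + 5/16*a_S5

Substituting a_S0 = 1 and a_S5 = 0, rearrange to (I - Q) a = r where r[i] = P(i -> S0):
  [7/8, -5/8, 0, -1/8] . (a_S1, a_S2, a_S3, a_S4) = 1/8
  [0, 5/8, -1/4, 0] . (a_S1, a_S2, a_S3, a_S4) = 1/4
  [-3/4, -3/16, 1, 0] . (a_S1, a_S2, a_S3, a_S4) = 0
  [-1/16, -1/4, -1/16, 15/16] . (a_S1, a_S2, a_S3, a_S4) = 1/4

Solving yields:
  a_S1 = 197/287
  a_S2 = 188/287
  a_S3 = 183/287
  a_S4 = 152/287

Starting state is S4, so the absorption probability is a_S4 = 152/287.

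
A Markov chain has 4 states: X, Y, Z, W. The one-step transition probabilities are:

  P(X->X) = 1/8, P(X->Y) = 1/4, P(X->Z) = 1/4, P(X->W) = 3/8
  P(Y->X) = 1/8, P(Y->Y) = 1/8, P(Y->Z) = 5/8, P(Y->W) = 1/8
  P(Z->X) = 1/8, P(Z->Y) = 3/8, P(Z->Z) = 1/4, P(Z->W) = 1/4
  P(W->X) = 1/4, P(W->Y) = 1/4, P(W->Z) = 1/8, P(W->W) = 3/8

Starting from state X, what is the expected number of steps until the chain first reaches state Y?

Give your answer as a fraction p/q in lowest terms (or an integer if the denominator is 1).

Let h_i = expected steps to first reach Y from state i.
Boundary: h_Y = 0.
First-step equations for the other states:
  h_X = 1 + 1/8*h_X + 1/4*h_Y + 1/4*h_Z + 3/8*h_W
  h_Z = 1 + 1/8*h_X + 3/8*h_Y + 1/4*h_Z + 1/4*h_W
  h_W = 1 + 1/4*h_X + 1/4*h_Y + 1/8*h_Z + 3/8*h_W

Substituting h_Y = 0 and rearranging gives the linear system (I - Q) h = 1:
  [7/8, -1/4, -3/8] . (h_X, h_Z, h_W) = 1
  [-1/8, 3/4, -1/4] . (h_X, h_Z, h_W) = 1
  [-1/4, -1/8, 5/8] . (h_X, h_Z, h_W) = 1

Solving yields:
  h_X = 504/139
  h_Z = 440/139
  h_W = 512/139

Starting state is X, so the expected hitting time is h_X = 504/139.

Answer: 504/139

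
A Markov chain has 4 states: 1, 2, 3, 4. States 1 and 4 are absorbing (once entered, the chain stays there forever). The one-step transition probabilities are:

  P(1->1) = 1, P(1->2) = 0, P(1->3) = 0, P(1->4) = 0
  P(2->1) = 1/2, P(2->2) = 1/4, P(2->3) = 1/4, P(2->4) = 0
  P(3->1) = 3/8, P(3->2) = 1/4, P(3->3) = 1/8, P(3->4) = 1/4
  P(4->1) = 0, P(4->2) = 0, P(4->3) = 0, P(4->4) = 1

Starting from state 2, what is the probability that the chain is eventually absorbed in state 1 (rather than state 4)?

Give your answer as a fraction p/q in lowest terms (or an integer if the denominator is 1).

Answer: 17/19

Derivation:
Let a_i = P(absorbed in 1 | start in state i).
Boundary conditions: a_1 = 1, a_4 = 0.
For each transient state i, a_i = sum_j P(i->j) * a_j:
  a_2 = 1/2*a_1 + 1/4*a_2 + 1/4*a_3 + 0*a_4
  a_3 = 3/8*a_1 + 1/4*a_2 + 1/8*a_3 + 1/4*a_4

Substituting a_1 = 1 and a_4 = 0, rearrange to (I - Q) a = r where r[i] = P(i -> 1):
  [3/4, -1/4] . (a_2, a_3) = 1/2
  [-1/4, 7/8] . (a_2, a_3) = 3/8

Solving yields:
  a_2 = 17/19
  a_3 = 13/19

Starting state is 2, so the absorption probability is a_2 = 17/19.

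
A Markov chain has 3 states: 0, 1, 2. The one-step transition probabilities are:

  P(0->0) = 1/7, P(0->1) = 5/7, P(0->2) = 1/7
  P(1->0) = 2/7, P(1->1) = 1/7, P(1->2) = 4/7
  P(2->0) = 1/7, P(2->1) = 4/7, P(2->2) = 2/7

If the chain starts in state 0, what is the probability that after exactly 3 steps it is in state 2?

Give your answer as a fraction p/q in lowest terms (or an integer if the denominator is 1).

Answer: 114/343

Derivation:
Computing P^3 by repeated multiplication:
P^1 =
  0: [1/7, 5/7, 1/7]
  1: [2/7, 1/7, 4/7]
  2: [1/7, 4/7, 2/7]
P^2 =
  0: [12/49, 2/7, 23/49]
  1: [8/49, 27/49, 2/7]
  2: [11/49, 17/49, 3/7]
P^3 =
  0: [9/49, 166/343, 114/343]
  1: [76/343, 123/343, 144/343]
  2: [66/343, 156/343, 121/343]

(P^3)[0 -> 2] = 114/343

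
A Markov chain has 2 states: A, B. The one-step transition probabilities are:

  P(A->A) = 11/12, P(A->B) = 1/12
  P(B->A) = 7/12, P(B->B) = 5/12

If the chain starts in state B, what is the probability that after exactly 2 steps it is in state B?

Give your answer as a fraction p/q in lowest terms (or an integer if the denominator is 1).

Answer: 2/9

Derivation:
Computing P^2 by repeated multiplication:
P^1 =
  A: [11/12, 1/12]
  B: [7/12, 5/12]
P^2 =
  A: [8/9, 1/9]
  B: [7/9, 2/9]

(P^2)[B -> B] = 2/9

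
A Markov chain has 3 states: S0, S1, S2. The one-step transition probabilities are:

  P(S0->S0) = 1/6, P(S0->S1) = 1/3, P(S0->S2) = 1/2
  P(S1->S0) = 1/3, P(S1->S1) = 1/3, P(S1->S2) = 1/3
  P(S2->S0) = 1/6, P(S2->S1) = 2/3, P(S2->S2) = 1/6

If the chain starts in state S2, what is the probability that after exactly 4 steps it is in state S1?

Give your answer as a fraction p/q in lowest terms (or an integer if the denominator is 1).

Answer: 143/324

Derivation:
Computing P^4 by repeated multiplication:
P^1 =
  S0: [1/6, 1/3, 1/2]
  S1: [1/3, 1/3, 1/3]
  S2: [1/6, 2/3, 1/6]
P^2 =
  S0: [2/9, 1/2, 5/18]
  S1: [2/9, 4/9, 1/3]
  S2: [5/18, 7/18, 1/3]
P^3 =
  S0: [1/4, 23/54, 35/108]
  S1: [13/54, 4/9, 17/54]
  S2: [25/108, 4/9, 35/108]
P^4 =
  S0: [77/324, 143/324, 26/81]
  S1: [13/54, 71/162, 26/81]
  S2: [13/54, 143/324, 103/324]

(P^4)[S2 -> S1] = 143/324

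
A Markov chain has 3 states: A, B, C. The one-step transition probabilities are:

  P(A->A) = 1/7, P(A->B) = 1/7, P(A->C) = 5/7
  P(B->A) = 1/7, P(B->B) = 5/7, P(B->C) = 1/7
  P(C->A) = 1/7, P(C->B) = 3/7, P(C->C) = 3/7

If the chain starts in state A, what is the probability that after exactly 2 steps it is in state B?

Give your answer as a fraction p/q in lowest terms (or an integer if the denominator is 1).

Answer: 3/7

Derivation:
Computing P^2 by repeated multiplication:
P^1 =
  A: [1/7, 1/7, 5/7]
  B: [1/7, 5/7, 1/7]
  C: [1/7, 3/7, 3/7]
P^2 =
  A: [1/7, 3/7, 3/7]
  B: [1/7, 29/49, 13/49]
  C: [1/7, 25/49, 17/49]

(P^2)[A -> B] = 3/7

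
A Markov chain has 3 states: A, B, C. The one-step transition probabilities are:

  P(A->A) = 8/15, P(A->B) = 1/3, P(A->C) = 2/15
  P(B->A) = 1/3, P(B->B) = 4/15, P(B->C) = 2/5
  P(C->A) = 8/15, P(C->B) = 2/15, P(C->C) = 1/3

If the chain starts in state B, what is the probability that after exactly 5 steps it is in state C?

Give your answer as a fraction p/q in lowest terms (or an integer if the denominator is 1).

Computing P^5 by repeated multiplication:
P^1 =
  A: [8/15, 1/3, 2/15]
  B: [1/3, 4/15, 2/5]
  C: [8/15, 2/15, 1/3]
P^2 =
  A: [7/15, 64/225, 56/225]
  B: [12/25, 53/225, 64/225]
  C: [38/75, 58/225, 53/225]
P^3 =
  A: [536/1125, 893/3375, 874/3375]
  B: [547/1125, 176/675, 854/3375]
  C: [542/1125, 908/3375, 841/3375]
P^4 =
  A: [8107/16875, 2672/10125, 12944/50625]
  B: [1624/3375, 13433/50625, 12832/50625]
  C: [8092/16875, 13444/50625, 2581/10125]
P^5 =
  A: [24328/50625, 200933/759375, 193522/759375]
  B: [121567/253125, 201196/759375, 193478/759375]
  C: [121556/253125, 200966/759375, 193741/759375]

(P^5)[B -> C] = 193478/759375

Answer: 193478/759375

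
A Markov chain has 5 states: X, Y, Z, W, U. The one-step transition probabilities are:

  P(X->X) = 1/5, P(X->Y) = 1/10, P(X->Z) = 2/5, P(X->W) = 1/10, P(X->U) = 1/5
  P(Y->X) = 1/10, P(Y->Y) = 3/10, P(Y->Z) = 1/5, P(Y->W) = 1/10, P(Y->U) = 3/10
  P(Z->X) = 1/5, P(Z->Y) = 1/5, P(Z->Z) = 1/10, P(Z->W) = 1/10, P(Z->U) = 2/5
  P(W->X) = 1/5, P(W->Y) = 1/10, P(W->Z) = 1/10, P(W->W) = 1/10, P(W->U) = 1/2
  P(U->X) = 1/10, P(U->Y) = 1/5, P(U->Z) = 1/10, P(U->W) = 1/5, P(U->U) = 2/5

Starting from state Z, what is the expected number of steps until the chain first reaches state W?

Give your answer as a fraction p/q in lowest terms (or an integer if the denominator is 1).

Let h_i = expected steps to first reach W from state i.
Boundary: h_W = 0.
First-step equations for the other states:
  h_X = 1 + 1/5*h_X + 1/10*h_Y + 2/5*h_Z + 1/10*h_W + 1/5*h_U
  h_Y = 1 + 1/10*h_X + 3/10*h_Y + 1/5*h_Z + 1/10*h_W + 3/10*h_U
  h_Z = 1 + 1/5*h_X + 1/5*h_Y + 1/10*h_Z + 1/10*h_W + 2/5*h_U
  h_U = 1 + 1/10*h_X + 1/5*h_Y + 1/10*h_Z + 1/5*h_W + 2/5*h_U

Substituting h_W = 0 and rearranging gives the linear system (I - Q) h = 1:
  [4/5, -1/10, -2/5, -1/5] . (h_X, h_Y, h_Z, h_U) = 1
  [-1/10, 7/10, -1/5, -3/10] . (h_X, h_Y, h_Z, h_U) = 1
  [-1/5, -1/5, 9/10, -2/5] . (h_X, h_Y, h_Z, h_U) = 1
  [-1/10, -1/5, -1/10, 3/5] . (h_X, h_Y, h_Z, h_U) = 1

Solving yields:
  h_X = 8900/1179
  h_Y = 8810/1179
  h_Z = 970/131
  h_U = 7840/1179

Starting state is Z, so the expected hitting time is h_Z = 970/131.

Answer: 970/131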